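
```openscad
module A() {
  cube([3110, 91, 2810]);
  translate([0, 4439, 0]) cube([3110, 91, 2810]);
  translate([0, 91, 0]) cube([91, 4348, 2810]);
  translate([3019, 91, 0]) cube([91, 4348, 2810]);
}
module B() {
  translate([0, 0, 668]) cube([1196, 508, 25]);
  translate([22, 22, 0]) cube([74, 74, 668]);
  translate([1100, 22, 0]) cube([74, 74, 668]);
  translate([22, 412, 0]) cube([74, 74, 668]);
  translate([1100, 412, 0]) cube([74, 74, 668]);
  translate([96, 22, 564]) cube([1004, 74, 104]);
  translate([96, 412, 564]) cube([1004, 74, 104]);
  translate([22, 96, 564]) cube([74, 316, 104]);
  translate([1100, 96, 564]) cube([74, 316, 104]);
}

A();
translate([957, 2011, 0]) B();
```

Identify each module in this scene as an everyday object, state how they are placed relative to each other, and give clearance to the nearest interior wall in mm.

A is a house frame. B is a table. The table sits inside the house frame, centred. The clearance to the nearest interior wall is 866 mm.

Clearances: x = 866, y = 1920; minimum 866 mm.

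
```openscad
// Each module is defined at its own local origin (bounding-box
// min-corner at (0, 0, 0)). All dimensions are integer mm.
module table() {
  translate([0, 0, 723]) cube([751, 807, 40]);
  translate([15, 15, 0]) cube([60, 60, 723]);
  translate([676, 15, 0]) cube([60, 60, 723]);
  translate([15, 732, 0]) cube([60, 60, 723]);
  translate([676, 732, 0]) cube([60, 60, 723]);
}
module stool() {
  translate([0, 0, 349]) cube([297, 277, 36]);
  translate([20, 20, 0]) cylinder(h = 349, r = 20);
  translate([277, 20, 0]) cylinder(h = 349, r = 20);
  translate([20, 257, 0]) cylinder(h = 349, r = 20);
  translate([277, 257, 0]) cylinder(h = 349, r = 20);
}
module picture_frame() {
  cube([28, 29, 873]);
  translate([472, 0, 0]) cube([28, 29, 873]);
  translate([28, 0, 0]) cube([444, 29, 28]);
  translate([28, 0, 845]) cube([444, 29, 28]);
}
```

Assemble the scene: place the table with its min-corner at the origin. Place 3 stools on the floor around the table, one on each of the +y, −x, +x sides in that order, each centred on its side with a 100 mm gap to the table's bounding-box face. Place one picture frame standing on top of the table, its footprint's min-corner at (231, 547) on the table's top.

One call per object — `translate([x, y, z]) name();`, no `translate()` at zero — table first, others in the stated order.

table();
translate([227, 907, 0]) stool();
translate([-397, 265, 0]) stool();
translate([851, 265, 0]) stool();
translate([231, 547, 763]) picture_frame();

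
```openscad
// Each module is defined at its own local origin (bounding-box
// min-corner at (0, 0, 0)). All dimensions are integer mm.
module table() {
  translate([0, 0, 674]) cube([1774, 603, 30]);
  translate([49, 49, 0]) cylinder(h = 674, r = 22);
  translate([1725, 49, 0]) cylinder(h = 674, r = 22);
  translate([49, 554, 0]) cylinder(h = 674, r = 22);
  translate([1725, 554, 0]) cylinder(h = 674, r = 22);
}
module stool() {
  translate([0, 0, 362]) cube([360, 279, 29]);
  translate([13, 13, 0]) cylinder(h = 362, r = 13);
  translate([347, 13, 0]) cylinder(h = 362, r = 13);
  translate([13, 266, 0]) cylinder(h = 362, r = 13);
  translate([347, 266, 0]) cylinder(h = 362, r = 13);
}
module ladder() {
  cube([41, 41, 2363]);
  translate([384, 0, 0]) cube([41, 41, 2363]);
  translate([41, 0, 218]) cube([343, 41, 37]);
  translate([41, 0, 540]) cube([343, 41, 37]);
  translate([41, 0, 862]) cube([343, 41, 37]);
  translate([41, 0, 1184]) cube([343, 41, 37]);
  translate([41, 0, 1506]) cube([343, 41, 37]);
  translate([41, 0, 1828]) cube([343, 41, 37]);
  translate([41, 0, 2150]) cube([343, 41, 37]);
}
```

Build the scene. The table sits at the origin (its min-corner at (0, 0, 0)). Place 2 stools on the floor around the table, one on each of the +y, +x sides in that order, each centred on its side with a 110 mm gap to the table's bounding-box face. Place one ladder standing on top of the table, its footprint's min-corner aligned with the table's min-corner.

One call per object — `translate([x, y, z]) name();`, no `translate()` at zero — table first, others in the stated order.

table();
translate([707, 713, 0]) stool();
translate([1884, 162, 0]) stool();
translate([0, 0, 704]) ladder();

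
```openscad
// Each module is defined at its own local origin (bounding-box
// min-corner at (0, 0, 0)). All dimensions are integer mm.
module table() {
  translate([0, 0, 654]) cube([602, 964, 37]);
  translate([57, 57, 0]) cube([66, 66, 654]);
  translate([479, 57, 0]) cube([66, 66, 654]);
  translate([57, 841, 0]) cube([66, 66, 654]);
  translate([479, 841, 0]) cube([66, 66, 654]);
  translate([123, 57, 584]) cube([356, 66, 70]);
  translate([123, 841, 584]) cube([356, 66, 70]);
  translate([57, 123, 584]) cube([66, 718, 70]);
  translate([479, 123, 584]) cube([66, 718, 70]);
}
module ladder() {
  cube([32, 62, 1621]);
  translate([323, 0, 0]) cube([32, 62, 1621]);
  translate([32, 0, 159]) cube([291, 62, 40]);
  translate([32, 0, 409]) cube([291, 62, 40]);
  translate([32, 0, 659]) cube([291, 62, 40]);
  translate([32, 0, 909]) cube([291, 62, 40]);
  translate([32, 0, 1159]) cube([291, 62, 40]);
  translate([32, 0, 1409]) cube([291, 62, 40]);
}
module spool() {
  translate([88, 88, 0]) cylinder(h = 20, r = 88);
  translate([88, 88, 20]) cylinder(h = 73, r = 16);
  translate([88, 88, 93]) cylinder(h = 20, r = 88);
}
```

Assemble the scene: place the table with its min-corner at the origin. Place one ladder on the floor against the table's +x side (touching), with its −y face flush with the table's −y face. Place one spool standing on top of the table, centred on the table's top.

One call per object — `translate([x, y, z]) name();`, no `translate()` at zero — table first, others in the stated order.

table();
translate([602, 0, 0]) ladder();
translate([213, 394, 691]) spool();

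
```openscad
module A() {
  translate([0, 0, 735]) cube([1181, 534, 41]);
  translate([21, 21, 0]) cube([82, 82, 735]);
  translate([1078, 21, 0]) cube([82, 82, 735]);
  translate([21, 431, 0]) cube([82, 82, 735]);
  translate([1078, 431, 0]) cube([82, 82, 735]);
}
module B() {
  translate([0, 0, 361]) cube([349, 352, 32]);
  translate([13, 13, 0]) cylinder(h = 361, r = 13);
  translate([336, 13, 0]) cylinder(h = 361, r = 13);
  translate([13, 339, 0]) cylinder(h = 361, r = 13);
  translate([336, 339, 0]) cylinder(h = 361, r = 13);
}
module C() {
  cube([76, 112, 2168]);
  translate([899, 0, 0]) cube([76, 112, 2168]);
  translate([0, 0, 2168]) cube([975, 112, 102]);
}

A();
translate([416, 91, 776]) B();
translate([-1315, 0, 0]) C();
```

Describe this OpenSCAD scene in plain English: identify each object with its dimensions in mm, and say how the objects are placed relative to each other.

A is a table with a 1181×534 mm rectangular top, 41 mm thick, top surface at z = 776 mm, supported by four 82×82 mm square legs, each inset 21 mm from the nearest pair of top edges, running from the floor.

B is a four-legged stool. The seat is 349×352 mm, 32 mm thick, top at z = 393 mm. It stands on four round legs, each 26 mm in diameter, from z = 0 to the seat underside, each leg's axis is inset half a diameter from the nearest pair of seat edges (so the leg's bounding box is flush with the corner).

C is a rectangular door frame: two vertical jambs of 76×112 mm section, 2168 mm tall, with a clear opening 823 mm wide between their inner faces. A header 102 mm tall and 112 mm deep lies on top of the jambs and spans the full outside width.

The stool is on top of the table, centred. The door frame is on the floor beside the table on its −x side.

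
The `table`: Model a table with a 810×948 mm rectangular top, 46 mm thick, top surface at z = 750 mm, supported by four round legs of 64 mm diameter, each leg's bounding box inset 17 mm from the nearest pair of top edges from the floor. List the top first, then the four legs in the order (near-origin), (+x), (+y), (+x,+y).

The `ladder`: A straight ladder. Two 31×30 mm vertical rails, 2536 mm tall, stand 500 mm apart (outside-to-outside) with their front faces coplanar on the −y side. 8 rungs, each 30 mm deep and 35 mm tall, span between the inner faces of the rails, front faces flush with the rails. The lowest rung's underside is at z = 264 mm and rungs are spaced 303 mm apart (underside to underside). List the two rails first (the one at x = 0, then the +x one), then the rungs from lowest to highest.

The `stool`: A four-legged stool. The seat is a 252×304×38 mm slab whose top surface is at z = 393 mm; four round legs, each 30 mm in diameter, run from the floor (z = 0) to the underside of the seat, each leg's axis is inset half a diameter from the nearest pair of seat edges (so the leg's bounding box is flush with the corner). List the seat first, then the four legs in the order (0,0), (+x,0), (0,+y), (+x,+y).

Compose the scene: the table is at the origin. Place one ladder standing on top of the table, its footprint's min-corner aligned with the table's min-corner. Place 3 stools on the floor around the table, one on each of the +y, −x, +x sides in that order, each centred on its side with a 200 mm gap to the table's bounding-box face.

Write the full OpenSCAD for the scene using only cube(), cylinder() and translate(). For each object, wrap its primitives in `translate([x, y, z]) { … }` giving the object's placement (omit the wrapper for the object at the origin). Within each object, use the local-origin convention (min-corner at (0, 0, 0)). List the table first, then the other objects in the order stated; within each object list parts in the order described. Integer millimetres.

translate([0, 0, 704]) cube([810, 948, 46]);
translate([49, 49, 0]) cylinder(h = 704, r = 32);
translate([761, 49, 0]) cylinder(h = 704, r = 32);
translate([49, 899, 0]) cylinder(h = 704, r = 32);
translate([761, 899, 0]) cylinder(h = 704, r = 32);
translate([0, 0, 750]) {
  cube([31, 30, 2536]);
  translate([469, 0, 0]) cube([31, 30, 2536]);
  translate([31, 0, 264]) cube([438, 30, 35]);
  translate([31, 0, 567]) cube([438, 30, 35]);
  translate([31, 0, 870]) cube([438, 30, 35]);
  translate([31, 0, 1173]) cube([438, 30, 35]);
  translate([31, 0, 1476]) cube([438, 30, 35]);
  translate([31, 0, 1779]) cube([438, 30, 35]);
  translate([31, 0, 2082]) cube([438, 30, 35]);
  translate([31, 0, 2385]) cube([438, 30, 35]);
}
translate([279, 1148, 0]) {
  translate([0, 0, 355]) cube([252, 304, 38]);
  translate([15, 15, 0]) cylinder(h = 355, r = 15);
  translate([237, 15, 0]) cylinder(h = 355, r = 15);
  translate([15, 289, 0]) cylinder(h = 355, r = 15);
  translate([237, 289, 0]) cylinder(h = 355, r = 15);
}
translate([-452, 322, 0]) {
  translate([0, 0, 355]) cube([252, 304, 38]);
  translate([15, 15, 0]) cylinder(h = 355, r = 15);
  translate([237, 15, 0]) cylinder(h = 355, r = 15);
  translate([15, 289, 0]) cylinder(h = 355, r = 15);
  translate([237, 289, 0]) cylinder(h = 355, r = 15);
}
translate([1010, 322, 0]) {
  translate([0, 0, 355]) cube([252, 304, 38]);
  translate([15, 15, 0]) cylinder(h = 355, r = 15);
  translate([237, 15, 0]) cylinder(h = 355, r = 15);
  translate([15, 289, 0]) cylinder(h = 355, r = 15);
  translate([237, 289, 0]) cylinder(h = 355, r = 15);
}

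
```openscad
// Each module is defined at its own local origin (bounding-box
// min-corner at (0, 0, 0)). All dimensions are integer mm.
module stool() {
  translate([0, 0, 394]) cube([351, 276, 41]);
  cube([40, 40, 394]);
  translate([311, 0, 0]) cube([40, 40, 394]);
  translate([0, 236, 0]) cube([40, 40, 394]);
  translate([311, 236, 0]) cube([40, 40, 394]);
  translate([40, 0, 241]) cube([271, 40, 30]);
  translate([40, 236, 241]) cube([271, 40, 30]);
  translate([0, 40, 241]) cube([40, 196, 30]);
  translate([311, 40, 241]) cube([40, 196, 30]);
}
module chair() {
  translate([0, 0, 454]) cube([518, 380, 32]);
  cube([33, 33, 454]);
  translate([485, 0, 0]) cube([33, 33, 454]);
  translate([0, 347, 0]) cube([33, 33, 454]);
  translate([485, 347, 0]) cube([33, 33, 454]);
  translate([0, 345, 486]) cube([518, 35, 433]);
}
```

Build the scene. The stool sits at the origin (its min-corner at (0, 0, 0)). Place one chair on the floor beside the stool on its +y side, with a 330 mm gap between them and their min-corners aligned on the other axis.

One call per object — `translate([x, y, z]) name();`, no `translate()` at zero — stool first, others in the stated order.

stool();
translate([0, 606, 0]) chair();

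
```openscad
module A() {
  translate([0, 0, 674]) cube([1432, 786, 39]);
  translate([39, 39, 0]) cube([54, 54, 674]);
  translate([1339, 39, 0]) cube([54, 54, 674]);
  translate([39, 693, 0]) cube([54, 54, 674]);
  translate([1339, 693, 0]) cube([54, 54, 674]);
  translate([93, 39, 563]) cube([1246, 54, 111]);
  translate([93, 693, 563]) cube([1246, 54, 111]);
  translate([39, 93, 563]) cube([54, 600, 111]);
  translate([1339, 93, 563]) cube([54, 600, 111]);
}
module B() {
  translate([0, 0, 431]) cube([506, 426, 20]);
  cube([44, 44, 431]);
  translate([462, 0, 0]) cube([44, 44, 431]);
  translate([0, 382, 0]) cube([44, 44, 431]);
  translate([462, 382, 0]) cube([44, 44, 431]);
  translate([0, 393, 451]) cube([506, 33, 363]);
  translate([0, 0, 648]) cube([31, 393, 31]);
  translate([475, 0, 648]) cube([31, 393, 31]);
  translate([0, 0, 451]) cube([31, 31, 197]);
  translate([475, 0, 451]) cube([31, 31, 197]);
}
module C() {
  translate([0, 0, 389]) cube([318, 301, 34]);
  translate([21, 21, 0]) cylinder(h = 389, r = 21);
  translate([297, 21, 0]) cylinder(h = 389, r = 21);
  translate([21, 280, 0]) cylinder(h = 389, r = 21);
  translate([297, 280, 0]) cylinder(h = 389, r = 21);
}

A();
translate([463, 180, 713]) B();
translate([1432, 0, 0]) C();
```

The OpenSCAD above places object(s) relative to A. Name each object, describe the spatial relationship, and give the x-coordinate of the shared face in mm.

A is a table. B is a chair. C is a stool. The chair is on top of the table, centred. The stool is against the table's +x side, with their −y faces flush. The x-coordinate of the shared face is 1432 mm.

The table's +x face and the stool's −x face are both at x = 1432 mm.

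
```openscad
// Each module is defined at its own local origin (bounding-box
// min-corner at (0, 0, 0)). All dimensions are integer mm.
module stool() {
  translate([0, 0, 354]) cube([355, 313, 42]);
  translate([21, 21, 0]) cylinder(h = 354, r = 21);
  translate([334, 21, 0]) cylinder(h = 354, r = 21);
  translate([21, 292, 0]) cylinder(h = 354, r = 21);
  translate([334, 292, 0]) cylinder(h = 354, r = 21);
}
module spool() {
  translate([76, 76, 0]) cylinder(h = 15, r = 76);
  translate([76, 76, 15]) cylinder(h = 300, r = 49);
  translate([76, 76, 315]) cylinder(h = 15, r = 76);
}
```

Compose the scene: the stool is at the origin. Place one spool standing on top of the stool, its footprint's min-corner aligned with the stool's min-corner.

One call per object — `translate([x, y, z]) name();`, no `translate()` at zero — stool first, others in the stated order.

stool();
translate([0, 0, 396]) spool();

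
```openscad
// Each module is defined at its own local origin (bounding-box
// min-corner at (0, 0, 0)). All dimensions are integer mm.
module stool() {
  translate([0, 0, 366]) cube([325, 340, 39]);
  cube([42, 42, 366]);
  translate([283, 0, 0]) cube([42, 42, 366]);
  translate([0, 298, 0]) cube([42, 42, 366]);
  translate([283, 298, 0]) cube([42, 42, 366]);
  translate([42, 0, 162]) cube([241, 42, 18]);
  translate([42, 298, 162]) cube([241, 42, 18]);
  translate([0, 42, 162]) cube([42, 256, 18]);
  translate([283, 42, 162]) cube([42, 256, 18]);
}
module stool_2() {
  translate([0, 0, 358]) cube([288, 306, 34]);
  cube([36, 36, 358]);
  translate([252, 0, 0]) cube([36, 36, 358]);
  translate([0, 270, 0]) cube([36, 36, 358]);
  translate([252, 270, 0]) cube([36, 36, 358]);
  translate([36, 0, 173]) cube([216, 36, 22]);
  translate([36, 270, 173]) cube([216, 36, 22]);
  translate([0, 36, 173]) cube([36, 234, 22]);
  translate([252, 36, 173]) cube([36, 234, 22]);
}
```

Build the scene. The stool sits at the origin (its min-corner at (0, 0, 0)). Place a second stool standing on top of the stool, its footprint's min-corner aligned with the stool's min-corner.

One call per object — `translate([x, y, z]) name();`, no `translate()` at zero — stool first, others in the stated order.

stool();
translate([0, 0, 405]) stool_2();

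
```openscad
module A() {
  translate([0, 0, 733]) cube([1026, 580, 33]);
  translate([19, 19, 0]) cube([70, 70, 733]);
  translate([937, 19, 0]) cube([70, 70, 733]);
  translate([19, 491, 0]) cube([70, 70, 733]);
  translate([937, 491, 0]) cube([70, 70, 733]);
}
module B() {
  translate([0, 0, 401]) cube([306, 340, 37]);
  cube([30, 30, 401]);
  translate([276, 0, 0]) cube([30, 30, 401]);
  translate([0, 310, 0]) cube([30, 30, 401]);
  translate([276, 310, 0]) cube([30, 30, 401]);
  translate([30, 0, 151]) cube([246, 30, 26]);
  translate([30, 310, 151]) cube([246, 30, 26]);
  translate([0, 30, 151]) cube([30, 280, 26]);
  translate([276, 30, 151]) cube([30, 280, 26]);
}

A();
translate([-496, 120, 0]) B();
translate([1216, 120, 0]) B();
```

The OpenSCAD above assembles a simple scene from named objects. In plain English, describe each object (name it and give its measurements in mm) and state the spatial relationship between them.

A is a table: top 1026 mm (x) × 580 mm (y), 33 mm thick, upper face at z = 766 mm, on four 70×70 mm square legs, each inset 19 mm from the nearest pair of top edges, running from z = 0 to the bottom of the top.

B is a four-legged stool. The seat is 306×340 mm, 37 mm thick, top at z = 438 mm. It stands on four square legs, each 30×30 mm in cross-section, from z = 0 to the seat underside, each flush with a corner of the seat. Four stretchers, 30 mm wide and 26 mm tall, connect adjacent legs with their undersides at z = 151 mm, each running between the inner faces of the legs it joins and aligned with the legs' outer faces on the other axis.

Two stools sit around the table at the −x, +x sides.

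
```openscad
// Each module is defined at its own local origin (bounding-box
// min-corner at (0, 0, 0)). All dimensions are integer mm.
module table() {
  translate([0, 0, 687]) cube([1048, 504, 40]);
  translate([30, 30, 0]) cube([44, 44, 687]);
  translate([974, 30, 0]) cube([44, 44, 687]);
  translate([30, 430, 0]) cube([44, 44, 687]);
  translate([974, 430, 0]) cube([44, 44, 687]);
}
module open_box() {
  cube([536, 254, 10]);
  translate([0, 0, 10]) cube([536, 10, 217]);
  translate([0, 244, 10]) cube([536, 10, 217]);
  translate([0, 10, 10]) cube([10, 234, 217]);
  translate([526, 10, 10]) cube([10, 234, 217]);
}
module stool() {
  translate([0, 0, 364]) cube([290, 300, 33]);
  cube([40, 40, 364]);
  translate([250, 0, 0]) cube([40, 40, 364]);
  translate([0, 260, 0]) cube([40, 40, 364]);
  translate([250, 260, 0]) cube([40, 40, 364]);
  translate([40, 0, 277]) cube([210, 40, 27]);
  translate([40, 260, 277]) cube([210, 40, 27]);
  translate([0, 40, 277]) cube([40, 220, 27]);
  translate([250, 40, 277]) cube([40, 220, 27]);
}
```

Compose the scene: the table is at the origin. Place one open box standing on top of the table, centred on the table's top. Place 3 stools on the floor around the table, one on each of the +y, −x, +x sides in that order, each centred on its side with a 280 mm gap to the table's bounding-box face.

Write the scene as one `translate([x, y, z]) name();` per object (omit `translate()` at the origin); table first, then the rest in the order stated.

table();
translate([256, 125, 727]) open_box();
translate([379, 784, 0]) stool();
translate([-570, 102, 0]) stool();
translate([1328, 102, 0]) stool();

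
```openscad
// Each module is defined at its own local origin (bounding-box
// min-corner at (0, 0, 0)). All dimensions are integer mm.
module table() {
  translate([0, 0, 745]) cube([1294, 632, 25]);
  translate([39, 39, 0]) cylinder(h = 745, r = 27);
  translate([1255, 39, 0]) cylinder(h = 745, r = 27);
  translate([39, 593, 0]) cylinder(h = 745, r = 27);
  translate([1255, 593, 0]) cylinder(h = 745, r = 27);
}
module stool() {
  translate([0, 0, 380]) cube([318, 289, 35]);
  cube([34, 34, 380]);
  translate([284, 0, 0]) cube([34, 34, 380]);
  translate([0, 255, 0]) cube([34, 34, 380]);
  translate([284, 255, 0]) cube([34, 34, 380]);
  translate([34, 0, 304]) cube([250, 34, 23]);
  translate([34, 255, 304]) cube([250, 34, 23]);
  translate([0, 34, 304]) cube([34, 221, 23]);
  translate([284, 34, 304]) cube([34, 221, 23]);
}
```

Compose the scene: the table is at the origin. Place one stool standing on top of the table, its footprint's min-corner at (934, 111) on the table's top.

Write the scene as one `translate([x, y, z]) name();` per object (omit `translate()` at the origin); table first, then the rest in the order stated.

table();
translate([934, 111, 770]) stool();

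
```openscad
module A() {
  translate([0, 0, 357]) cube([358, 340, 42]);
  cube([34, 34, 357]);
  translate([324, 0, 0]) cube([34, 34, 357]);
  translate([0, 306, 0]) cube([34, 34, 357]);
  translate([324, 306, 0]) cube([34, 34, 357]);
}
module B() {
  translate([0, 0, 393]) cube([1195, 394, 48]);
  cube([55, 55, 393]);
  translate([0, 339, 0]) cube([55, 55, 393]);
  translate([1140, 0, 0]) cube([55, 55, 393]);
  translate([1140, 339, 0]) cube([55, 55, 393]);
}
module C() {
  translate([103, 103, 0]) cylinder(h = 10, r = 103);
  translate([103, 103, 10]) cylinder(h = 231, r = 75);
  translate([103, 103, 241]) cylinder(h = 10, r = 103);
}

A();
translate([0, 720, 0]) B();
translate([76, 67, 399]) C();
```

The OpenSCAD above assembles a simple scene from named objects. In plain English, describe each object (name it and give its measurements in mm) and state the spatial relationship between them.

A is a four-legged stool. The seat is a 358×340×42 mm slab whose top surface is at z = 399 mm; four square legs, each 34×34 mm in cross-section, run from the floor (z = 0) to the underside of the seat, each flush with a corner of the seat.

B is a bench: a 1195×394 mm seat slab, 48 mm thick, top at z = 441 mm, on four 55×55 mm square legs flush with the seat corners and standing on z = 0.

C is a spool: two coaxial disc flanges of radius 103 mm and thickness 10 mm, joined by a core cylinder of radius 75 mm and height 231 mm. The lower flange rests on z = 0 and the three cylinders share a vertical axis.

The bench is on the floor beside the stool on its +y side. The spool is on top of the stool, centred.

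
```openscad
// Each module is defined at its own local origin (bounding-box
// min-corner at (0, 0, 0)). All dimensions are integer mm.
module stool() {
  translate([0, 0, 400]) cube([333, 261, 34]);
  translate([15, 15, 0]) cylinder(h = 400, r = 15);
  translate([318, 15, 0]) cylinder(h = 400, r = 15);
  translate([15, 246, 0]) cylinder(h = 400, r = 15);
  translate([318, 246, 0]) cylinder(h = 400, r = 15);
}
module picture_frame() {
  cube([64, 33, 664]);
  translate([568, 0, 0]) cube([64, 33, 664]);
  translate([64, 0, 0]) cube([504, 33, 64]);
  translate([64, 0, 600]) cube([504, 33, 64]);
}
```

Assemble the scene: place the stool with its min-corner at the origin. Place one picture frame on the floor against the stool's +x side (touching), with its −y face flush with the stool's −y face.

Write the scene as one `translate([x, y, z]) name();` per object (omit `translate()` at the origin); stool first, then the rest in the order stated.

stool();
translate([333, 0, 0]) picture_frame();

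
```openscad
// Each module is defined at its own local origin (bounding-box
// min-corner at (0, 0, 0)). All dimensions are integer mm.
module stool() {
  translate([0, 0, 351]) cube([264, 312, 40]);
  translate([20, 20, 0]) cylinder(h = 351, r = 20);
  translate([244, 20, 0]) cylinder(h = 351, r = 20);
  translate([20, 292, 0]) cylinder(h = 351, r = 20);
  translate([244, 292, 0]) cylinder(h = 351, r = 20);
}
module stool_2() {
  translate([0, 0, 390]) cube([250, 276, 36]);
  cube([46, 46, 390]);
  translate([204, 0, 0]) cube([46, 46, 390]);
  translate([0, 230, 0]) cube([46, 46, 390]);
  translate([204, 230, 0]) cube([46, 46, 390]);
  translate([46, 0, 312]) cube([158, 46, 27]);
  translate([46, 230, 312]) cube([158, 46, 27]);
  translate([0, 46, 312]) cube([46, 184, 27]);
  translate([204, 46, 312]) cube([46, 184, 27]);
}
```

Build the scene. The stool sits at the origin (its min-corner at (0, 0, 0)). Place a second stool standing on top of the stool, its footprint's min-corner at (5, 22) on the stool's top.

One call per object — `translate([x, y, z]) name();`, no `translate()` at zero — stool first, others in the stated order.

stool();
translate([5, 22, 391]) stool_2();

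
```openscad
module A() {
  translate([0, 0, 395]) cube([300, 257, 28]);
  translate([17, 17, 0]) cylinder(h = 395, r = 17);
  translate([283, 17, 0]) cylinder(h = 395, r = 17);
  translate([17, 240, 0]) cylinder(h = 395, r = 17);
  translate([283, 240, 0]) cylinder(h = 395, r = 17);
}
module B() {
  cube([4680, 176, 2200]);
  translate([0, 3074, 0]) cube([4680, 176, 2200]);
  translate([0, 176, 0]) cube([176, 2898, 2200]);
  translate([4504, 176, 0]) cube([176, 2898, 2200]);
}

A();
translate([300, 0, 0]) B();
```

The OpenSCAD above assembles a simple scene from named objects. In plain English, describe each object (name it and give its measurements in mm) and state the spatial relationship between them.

A is a four-legged stool. The seat is a 300×257×28 mm slab whose top surface is at z = 423 mm; four round legs, each 34 mm in diameter, run from the floor (z = 0) to the underside of the seat, each leg's axis is inset half a diameter from the nearest pair of seat edges (so the leg's bounding box is flush with the corner).

B is a box-shaped house frame (walls only): outside footprint 4680×3250 mm, wall height 2200 mm, wall thickness 176 mm. The two y-facing walls run the full x-width; the two x-facing walls fit between the inner faces of the y-facing walls.

The house frame is against the stool's +x side, with their −y faces flush.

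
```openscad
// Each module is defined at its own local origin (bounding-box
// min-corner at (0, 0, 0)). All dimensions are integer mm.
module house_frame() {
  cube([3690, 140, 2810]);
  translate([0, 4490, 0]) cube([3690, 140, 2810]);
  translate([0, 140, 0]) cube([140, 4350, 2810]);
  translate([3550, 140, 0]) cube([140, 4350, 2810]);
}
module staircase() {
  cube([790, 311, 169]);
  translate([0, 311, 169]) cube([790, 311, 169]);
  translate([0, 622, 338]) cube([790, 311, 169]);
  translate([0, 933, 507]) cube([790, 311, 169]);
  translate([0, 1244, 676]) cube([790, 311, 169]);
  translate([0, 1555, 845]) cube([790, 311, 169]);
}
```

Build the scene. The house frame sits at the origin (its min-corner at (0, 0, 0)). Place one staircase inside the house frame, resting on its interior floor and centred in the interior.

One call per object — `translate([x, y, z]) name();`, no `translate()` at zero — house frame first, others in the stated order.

house_frame();
translate([1450, 1382, 0]) staircase();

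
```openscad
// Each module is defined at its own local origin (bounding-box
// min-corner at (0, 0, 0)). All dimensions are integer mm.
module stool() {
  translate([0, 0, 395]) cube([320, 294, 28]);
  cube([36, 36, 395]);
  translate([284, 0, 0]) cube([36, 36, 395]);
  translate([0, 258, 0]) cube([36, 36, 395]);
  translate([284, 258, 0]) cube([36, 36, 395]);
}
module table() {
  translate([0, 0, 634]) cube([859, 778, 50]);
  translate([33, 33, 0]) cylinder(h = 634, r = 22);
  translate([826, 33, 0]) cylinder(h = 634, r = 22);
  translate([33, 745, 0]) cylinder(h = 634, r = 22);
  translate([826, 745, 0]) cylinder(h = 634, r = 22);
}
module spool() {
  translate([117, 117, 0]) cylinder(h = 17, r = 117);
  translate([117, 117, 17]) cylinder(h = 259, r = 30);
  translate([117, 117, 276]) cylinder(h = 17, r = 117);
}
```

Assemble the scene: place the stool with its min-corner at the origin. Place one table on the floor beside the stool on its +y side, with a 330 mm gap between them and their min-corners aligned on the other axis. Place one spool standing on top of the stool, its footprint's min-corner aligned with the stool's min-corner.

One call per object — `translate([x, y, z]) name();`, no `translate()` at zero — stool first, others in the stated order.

stool();
translate([0, 624, 0]) table();
translate([0, 0, 423]) spool();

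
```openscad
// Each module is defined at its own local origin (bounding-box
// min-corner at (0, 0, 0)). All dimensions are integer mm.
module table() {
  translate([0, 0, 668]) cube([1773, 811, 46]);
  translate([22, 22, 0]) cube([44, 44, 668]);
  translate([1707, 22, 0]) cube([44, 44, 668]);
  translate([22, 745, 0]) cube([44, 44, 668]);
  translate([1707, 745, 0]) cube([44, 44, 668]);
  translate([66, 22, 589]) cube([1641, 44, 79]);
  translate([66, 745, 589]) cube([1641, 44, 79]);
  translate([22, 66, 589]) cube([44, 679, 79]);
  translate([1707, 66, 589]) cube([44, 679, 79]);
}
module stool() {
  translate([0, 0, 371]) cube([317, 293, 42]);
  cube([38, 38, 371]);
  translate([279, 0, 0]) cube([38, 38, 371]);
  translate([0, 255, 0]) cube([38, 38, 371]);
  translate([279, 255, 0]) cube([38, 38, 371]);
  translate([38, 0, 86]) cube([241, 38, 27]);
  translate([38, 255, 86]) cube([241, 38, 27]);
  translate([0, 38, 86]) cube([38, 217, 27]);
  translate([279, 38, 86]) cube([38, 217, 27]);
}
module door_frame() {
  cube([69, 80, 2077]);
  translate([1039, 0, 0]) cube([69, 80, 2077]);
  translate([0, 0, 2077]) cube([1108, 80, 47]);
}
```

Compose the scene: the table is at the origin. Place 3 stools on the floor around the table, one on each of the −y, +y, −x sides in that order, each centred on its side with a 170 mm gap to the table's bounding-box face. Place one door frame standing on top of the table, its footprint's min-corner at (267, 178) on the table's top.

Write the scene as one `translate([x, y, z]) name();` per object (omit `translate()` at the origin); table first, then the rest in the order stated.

table();
translate([728, -463, 0]) stool();
translate([728, 981, 0]) stool();
translate([-487, 259, 0]) stool();
translate([267, 178, 714]) door_frame();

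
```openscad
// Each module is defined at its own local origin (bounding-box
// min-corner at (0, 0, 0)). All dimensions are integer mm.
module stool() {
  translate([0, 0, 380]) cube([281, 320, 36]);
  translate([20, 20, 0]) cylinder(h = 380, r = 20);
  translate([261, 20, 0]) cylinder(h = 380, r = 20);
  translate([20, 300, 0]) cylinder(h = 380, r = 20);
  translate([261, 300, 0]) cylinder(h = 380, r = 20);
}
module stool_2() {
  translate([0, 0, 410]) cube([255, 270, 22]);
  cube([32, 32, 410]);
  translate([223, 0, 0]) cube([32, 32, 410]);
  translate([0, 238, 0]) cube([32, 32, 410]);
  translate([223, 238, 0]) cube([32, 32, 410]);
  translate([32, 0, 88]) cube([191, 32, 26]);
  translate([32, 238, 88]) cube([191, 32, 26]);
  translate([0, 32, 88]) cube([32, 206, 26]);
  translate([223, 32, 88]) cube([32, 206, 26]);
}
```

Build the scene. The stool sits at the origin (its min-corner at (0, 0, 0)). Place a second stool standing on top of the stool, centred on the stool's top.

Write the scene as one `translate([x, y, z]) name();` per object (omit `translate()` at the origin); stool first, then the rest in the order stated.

stool();
translate([13, 25, 416]) stool_2();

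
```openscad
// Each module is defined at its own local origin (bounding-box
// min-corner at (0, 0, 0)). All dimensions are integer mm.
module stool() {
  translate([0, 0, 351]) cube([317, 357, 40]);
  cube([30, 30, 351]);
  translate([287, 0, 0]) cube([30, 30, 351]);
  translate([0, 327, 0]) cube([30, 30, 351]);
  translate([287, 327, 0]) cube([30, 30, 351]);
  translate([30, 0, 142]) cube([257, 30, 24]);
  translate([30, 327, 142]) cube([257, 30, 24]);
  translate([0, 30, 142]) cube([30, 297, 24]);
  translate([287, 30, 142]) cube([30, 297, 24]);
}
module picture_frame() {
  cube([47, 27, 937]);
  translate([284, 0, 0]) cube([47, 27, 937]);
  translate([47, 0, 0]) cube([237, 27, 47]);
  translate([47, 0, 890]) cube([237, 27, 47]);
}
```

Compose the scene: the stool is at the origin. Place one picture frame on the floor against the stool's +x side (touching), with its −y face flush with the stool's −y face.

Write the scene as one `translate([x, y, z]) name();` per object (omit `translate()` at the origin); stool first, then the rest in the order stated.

stool();
translate([317, 0, 0]) picture_frame();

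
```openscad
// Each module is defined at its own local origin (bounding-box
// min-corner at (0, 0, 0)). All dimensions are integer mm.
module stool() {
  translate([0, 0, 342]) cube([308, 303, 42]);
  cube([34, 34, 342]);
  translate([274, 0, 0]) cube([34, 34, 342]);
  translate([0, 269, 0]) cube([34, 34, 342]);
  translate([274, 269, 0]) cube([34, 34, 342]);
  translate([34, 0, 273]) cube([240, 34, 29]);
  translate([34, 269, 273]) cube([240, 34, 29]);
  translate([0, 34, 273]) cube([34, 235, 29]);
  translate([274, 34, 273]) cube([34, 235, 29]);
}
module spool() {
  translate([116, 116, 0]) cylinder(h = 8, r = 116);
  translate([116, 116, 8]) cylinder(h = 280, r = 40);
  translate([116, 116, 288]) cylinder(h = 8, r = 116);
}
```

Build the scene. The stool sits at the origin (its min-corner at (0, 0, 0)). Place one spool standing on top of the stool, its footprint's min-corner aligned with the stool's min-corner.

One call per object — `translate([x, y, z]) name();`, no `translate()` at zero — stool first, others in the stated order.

stool();
translate([0, 0, 384]) spool();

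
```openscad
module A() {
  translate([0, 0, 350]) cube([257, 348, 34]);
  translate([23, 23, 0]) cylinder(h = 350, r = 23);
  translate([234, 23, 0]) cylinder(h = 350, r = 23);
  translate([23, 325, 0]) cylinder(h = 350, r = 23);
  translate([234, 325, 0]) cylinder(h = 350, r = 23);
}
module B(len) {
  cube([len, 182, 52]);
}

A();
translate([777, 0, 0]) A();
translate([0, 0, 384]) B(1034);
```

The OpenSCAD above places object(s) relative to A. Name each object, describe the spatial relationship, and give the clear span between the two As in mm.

A is a stool. B is a beam. A beam spans the tops of two stools. The clear span between the two stools is 520 mm.

Second stool starts at x = 777; first ends at x = 257; clear span = 777 − 257 = 520 mm.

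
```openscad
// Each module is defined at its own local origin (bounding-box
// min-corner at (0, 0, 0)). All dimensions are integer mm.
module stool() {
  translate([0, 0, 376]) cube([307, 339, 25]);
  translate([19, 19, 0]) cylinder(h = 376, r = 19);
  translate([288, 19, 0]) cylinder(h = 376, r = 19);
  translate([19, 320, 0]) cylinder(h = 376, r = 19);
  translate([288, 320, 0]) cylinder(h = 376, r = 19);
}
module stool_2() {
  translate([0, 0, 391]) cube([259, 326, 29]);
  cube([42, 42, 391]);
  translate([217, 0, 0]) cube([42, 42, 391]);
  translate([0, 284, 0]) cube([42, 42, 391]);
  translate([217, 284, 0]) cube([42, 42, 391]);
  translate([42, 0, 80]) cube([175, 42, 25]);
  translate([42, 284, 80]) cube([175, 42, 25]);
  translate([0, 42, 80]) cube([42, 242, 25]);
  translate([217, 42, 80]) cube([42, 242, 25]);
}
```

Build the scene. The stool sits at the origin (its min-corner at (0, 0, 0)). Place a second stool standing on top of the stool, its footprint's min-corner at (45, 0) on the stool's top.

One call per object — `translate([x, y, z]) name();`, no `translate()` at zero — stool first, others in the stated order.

stool();
translate([45, 0, 401]) stool_2();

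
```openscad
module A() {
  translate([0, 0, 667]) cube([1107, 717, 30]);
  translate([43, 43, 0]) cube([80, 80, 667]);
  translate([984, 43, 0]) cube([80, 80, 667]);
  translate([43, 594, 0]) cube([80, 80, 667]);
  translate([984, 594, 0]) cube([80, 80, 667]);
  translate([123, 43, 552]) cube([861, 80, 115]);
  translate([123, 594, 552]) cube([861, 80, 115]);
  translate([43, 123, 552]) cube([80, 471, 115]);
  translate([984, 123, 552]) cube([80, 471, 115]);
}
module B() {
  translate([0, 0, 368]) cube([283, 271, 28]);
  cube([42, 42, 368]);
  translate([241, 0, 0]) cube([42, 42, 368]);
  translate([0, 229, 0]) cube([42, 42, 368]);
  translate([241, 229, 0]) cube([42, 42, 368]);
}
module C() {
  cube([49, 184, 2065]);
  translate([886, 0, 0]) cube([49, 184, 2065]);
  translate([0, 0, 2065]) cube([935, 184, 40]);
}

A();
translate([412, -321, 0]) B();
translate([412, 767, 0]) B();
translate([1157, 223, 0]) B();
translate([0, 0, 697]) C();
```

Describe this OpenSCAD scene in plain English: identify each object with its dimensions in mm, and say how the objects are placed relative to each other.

A is a table with a 1107×717 mm rectangular top, 30 mm thick, top surface at z = 697 mm, supported by four 80×80 mm square legs, each inset 43 mm from the nearest pair of top edges, running from the floor. Four apron rails, 80 mm thick and 115 mm tall, run between adjacent legs with their top edges flush with the underside of the top and their outer faces flush with the legs' outer faces.

B is a four-legged stool. The seat is 283×271 mm, 28 mm thick, top at z = 396 mm. It stands on four square legs, each 42×42 mm in cross-section, from z = 0 to the seat underside, each flush with a corner of the seat.

C is a rectangular door frame: two vertical jambs of 49×184 mm section, 2065 mm tall, with a clear opening 837 mm wide between their inner faces. A header 40 mm tall and 184 mm deep lies on top of the jambs and spans the full outside width.

Three stools sit around the table at the −y, +y, +x sides. The door frame is on top of the table.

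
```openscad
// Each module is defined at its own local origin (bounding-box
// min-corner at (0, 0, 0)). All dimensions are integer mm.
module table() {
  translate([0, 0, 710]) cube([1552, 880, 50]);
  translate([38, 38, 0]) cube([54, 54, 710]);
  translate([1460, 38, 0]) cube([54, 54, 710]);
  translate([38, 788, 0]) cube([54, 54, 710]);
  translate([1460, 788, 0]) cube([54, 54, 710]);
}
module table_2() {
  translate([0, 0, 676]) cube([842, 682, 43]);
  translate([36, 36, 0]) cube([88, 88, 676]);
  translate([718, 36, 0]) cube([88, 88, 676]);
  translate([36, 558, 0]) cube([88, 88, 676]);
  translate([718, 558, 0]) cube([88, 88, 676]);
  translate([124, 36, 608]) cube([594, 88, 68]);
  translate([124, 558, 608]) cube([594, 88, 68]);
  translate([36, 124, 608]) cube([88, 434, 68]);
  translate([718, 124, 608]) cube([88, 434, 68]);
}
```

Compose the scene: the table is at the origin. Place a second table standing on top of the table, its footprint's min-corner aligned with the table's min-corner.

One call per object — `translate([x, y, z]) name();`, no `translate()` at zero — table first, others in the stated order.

table();
translate([0, 0, 760]) table_2();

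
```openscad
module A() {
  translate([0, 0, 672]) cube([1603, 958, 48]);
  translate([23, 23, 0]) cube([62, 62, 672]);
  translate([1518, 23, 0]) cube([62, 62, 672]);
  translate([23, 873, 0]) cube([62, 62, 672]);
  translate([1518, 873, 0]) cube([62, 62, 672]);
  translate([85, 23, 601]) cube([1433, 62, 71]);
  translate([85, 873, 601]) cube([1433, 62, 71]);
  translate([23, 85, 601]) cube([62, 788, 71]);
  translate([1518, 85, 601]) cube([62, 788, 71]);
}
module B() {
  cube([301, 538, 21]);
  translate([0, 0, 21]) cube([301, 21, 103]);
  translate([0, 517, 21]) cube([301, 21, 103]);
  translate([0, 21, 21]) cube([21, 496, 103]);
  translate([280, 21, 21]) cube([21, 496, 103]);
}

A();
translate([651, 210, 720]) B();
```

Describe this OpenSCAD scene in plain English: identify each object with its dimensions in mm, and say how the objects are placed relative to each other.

A is a rectangular dining table. The top is 1603×958×48 mm with its upper surface at z = 720 mm. It stands on four 62×62 mm square legs, each inset 23 mm from the nearest pair of top edges, running from the floor to the underside of the top. Four apron rails, 62 mm thick and 71 mm tall, run between adjacent legs with their top edges flush with the underside of the top and their outer faces flush with the legs' outer faces.

B is an open-topped rectangular box: outside dimensions 301×538×124 mm, with a uniform wall and base thickness of 21 mm. The base is a full 301×538 slab on the floor; four walls sit on top of the base. The front and back walls (the −y and +y sides) span the full width; the two side walls fit between them.

The open box is on top of the table, centred.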